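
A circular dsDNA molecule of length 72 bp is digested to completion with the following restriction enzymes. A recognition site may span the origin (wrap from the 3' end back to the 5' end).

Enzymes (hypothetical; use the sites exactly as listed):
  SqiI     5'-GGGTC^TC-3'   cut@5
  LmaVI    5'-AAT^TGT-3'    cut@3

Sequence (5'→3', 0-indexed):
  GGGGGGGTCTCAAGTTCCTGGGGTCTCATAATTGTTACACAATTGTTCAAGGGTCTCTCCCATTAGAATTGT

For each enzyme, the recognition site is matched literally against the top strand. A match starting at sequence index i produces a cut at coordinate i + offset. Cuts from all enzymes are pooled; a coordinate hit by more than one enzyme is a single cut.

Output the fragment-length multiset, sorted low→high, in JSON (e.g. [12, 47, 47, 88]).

[7,11,12,12,14,16]

Scan for sites:
  SqiI (GGGTCTC, off=5): starts [4, 20, 50] → cuts [9, 25, 55]
  LmaVI (AATTGT, off=3): starts [29, 40, 66] → cuts [32, 43, 69]

Pooled cuts: [9, 25, 32, 43, 55, 69]

Fragment lengths:
  9→25: 16 bp
  25→32: 7 bp
  32→43: 11 bp
  43→55: 12 bp
  55→69: 14 bp
  69→9 (wrap): 72-69+9 = 12 bp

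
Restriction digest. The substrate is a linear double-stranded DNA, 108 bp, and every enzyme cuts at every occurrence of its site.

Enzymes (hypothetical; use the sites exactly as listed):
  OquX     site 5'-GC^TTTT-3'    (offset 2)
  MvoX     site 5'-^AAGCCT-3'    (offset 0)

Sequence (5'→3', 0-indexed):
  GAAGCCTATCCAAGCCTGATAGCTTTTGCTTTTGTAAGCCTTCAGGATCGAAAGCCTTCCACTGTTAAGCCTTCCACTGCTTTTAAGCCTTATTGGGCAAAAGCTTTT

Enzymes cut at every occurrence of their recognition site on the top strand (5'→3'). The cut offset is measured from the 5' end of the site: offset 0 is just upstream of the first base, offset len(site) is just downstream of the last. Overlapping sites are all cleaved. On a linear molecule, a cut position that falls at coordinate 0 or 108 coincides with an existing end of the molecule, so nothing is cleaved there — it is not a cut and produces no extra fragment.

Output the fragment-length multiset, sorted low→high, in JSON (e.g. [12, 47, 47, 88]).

[1,4,4,6,6,10,12,14,15,16,20]

Scan for sites:
  OquX GCTTTT/2: at [21, 27, 78, 102] ⇒ [23, 29, 80, 104]
  MvoX AAGCCT/0: at [1, 11, 35, 51, 66, 84] ⇒ [1, 11, 35, 51, 66, 84]

All cut coordinates (distinct, sorted): [1, 11, 23, 29, 35, 51, 66, 80, 84, 104]

Fragment lengths:
  [0,1): 1 bp
  [1,11): 10 bp
  [11,23): 12 bp
  [23,29): 6 bp
  [29,35): 6 bp
  [35,51): 16 bp
  [51,66): 15 bp
  [66,80): 14 bp
  [80,84): 4 bp
  [84,104): 20 bp
  [104,108): 4 bp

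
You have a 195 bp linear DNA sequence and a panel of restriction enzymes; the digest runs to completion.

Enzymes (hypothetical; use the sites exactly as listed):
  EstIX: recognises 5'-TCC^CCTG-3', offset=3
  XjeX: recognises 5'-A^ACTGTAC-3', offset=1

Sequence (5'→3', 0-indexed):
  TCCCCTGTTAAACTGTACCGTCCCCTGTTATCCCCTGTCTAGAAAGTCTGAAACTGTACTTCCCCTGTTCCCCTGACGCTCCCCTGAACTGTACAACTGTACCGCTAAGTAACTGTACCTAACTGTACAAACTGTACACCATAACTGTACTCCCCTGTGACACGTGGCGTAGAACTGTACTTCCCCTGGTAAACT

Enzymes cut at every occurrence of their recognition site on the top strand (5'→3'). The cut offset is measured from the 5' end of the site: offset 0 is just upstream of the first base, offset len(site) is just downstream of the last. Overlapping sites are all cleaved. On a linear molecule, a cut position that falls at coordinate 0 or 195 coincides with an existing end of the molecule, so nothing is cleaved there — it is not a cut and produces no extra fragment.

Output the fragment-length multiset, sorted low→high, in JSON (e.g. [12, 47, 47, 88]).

Scan for sites:
  EstIX TCCCCTG/3: at [0, 20, 30, 60, 68, 79, 150, 181] ⇒ [3, 23, 33, 63, 71, 82, 153, 184]
  XjeX AACTGTAC/1: at [10, 51, 86, 94, 110, 120, 129, 142, 172] ⇒ [11, 52, 87, 95, 111, 121, 130, 143, 173]

Pooled cuts: [3, 11, 23, 33, 52, 63, 71, 82, 87, 95, 111, 121, 130, 143, 153, 173, 184]

Fragments:
  [0,3): 3 bp
  [3,11): 8 bp
  [11,23): 12 bp
  [23,33): 10 bp
  [33,52): 19 bp
  [52,63): 11 bp
  [63,71): 8 bp
  [71,82): 11 bp
  [82,87): 5 bp
  [87,95): 8 bp
  [95,111): 16 bp
  [111,121): 10 bp
  [121,130): 9 bp
  [130,143): 13 bp
  [143,153): 10 bp
  [153,173): 20 bp
  [173,184): 11 bp
  [184,195): 11 bp

[3,5,8,8,8,9,10,10,10,11,11,11,11,12,13,16,19,20]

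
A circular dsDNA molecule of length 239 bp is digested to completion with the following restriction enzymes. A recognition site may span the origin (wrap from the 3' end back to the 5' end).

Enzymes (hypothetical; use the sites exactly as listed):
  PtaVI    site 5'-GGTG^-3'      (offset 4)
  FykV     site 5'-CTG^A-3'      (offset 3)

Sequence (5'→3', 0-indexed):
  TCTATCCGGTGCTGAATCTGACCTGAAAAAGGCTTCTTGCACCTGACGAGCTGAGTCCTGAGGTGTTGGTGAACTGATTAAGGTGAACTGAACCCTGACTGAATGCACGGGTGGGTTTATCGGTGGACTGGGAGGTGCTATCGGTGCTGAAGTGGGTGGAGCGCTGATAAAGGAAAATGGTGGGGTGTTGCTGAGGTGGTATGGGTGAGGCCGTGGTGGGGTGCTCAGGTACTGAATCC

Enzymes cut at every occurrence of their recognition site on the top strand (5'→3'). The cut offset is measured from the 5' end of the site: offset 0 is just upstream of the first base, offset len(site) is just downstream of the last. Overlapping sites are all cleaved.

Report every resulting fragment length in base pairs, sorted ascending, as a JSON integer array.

[3,3,4,5,5,5,5,5,5,5,6,6,6,7,7,8,8,9,9,9,9,11,11,12,12,12,16,16,20]

Site scan:
  PtaVI (GGTG, off=4): starts [7, 61, 67, 81, 109, 121, 133, 142, 154, 178, 183, 194, 203, 214, 219] → cuts [11, 65, 71, 85, 113, 125, 137, 146, 158, 182, 187, 198, 207, 218, 223]
  FykV (CTGA, off=3): starts [11, 17, 22, 42, 50, 57, 73, 87, 94, 98, 146, 163, 190, 231] → cuts [14, 20, 25, 45, 53, 60, 76, 90, 97, 101, 149, 166, 193, 234]

All cut coordinates (distinct, sorted): [11, 14, 20, 25, 45, 53, 60, 65, 71, 76, 85, 90, 97, 101, 113, 125, 137, 146, 149, 158, 166, 182, 187, 193, 198, 207, 218, 223, 234]

Fragments:
  11→14: 3 bp
  14→20: 6 bp
  20→25: 5 bp
  25→45: 20 bp
  45→53: 8 bp
  53→60: 7 bp
  60→65: 5 bp
  65→71: 6 bp
  71→76: 5 bp
  76→85: 9 bp
  85→90: 5 bp
  90→97: 7 bp
  97→101: 4 bp
  101→113: 12 bp
  113→125: 12 bp
  125→137: 12 bp
  137→146: 9 bp
  146→149: 3 bp
  149→158: 9 bp
  158→166: 8 bp
  166→182: 16 bp
  182→187: 5 bp
  187→193: 6 bp
  193→198: 5 bp
  198→207: 9 bp
  207→218: 11 bp
  218→223: 5 bp
  223→234: 11 bp
  234→11 (wrap): 239-234+11 = 16 bp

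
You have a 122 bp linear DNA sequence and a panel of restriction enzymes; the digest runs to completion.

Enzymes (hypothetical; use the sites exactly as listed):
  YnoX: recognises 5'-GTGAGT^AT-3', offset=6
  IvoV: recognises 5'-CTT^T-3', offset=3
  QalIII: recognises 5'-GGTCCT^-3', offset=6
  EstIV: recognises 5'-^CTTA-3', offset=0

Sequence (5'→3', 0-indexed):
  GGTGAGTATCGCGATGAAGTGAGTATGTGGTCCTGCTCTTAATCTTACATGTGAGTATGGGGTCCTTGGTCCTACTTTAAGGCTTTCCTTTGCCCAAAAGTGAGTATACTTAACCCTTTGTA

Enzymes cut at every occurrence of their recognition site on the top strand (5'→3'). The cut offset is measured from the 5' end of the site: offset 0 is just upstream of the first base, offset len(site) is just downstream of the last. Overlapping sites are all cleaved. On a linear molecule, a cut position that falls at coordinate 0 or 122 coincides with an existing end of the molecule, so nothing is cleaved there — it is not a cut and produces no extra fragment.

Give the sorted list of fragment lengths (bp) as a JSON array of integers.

[3,3,4,4,5,6,7,7,8,10,10,10,13,15,17]

Per-enzyme occurrences:
  YnoX GTGAGTAT/6: at [1, 18, 50, 99] ⇒ [7, 24, 56, 105]
  IvoV CTTT/3: at [74, 82, 87, 115] ⇒ [77, 85, 90, 118]
  QalIII GGTCCT/6: at [28, 60, 67] ⇒ [34, 66, 73]
  EstIV CTTA/0: at [37, 43, 108] ⇒ [37, 43, 108]

Pooled cuts: [7, 24, 34, 37, 43, 56, 66, 73, 77, 85, 90, 105, 108, 118]

Fragment lengths:
  [0,7): 7 bp
  [7,24): 17 bp
  [24,34): 10 bp
  [34,37): 3 bp
  [37,43): 6 bp
  [43,56): 13 bp
  [56,66): 10 bp
  [66,73): 7 bp
  [73,77): 4 bp
  [77,85): 8 bp
  [85,90): 5 bp
  [90,105): 15 bp
  [105,108): 3 bp
  [108,118): 10 bp
  [118,122): 4 bp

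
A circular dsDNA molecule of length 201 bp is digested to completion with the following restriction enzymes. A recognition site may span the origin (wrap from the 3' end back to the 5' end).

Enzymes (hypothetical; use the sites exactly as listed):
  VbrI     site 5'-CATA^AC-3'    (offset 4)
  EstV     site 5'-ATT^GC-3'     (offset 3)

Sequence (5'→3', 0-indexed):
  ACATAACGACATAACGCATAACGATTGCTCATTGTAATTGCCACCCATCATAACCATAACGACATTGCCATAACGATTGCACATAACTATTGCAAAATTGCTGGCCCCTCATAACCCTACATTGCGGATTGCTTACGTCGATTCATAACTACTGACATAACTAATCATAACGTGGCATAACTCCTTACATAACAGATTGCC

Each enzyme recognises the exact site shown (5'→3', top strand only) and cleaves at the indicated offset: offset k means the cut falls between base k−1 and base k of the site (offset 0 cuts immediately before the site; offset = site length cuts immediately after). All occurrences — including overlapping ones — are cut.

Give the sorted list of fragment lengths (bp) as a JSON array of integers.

[6,6,6,6,6,7,7,7,7,8,8,8,8,10,10,10,12,12,13,13,14,17]

Site scan:
  VbrI CATAAC/4: at [1, 9, 16, 48, 54, 68, 81, 109, 143, 155, 165, 175, 187] ⇒ [5, 13, 20, 52, 58, 72, 85, 113, 147, 159, 169, 179, 191]
  EstV ATTGC/3: at [23, 36, 63, 75, 88, 96, 120, 127, 195] ⇒ [26, 39, 66, 78, 91, 99, 123, 130, 198]

All cut coordinates (distinct, sorted): [5, 13, 20, 26, 39, 52, 58, 66, 72, 78, 85, 91, 99, 113, 123, 130, 147, 159, 169, 179, 191, 198]

Fragments:
  5→13: 8 bp
  13→20: 7 bp
  20→26: 6 bp
  26→39: 13 bp
  39→52: 13 bp
  52→58: 6 bp
  58→66: 8 bp
  66→72: 6 bp
  72→78: 6 bp
  78→85: 7 bp
  85→91: 6 bp
  91→99: 8 bp
  99→113: 14 bp
  113→123: 10 bp
  123→130: 7 bp
  130→147: 17 bp
  147→159: 12 bp
  159→169: 10 bp
  169→179: 10 bp
  179→191: 12 bp
  191→198: 7 bp
  198→5 (wrap): 201-198+5 = 8 bp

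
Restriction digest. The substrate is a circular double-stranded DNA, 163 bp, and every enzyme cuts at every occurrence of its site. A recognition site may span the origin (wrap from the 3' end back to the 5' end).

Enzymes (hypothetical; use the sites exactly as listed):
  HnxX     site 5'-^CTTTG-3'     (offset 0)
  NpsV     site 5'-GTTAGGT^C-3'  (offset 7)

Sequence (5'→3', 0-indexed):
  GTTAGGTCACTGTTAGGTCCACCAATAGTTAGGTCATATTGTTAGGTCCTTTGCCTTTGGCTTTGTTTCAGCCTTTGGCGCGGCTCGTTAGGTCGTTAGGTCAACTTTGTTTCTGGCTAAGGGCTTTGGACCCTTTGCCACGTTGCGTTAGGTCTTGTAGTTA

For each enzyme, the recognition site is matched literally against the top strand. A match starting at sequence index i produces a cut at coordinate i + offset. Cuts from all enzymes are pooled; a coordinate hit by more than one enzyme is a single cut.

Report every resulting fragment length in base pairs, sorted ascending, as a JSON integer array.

Site scan:
  HnxX (CTTTG, off=0): starts [48, 54, 60, 72, 104, 123, 132] → cuts [48, 54, 60, 72, 104, 123, 132]
  NpsV (GTTAGGTC, off=7): starts [0, 11, 27, 40, 86, 94, 146] → cuts [7, 18, 34, 47, 93, 101, 153]

Pooled cuts: [7, 18, 34, 47, 48, 54, 60, 72, 93, 101, 104, 123, 132, 153]

Fragment lengths:
  7→18: 11 bp
  18→34: 16 bp
  34→47: 13 bp
  47→48: 1 bp
  48→54: 6 bp
  54→60: 6 bp
  60→72: 12 bp
  72→93: 21 bp
  93→101: 8 bp
  101→104: 3 bp
  104→123: 19 bp
  123→132: 9 bp
  132→153: 21 bp
  153→7 (wrap): 163-153+7 = 17 bp

[1,3,6,6,8,9,11,12,13,16,17,19,21,21]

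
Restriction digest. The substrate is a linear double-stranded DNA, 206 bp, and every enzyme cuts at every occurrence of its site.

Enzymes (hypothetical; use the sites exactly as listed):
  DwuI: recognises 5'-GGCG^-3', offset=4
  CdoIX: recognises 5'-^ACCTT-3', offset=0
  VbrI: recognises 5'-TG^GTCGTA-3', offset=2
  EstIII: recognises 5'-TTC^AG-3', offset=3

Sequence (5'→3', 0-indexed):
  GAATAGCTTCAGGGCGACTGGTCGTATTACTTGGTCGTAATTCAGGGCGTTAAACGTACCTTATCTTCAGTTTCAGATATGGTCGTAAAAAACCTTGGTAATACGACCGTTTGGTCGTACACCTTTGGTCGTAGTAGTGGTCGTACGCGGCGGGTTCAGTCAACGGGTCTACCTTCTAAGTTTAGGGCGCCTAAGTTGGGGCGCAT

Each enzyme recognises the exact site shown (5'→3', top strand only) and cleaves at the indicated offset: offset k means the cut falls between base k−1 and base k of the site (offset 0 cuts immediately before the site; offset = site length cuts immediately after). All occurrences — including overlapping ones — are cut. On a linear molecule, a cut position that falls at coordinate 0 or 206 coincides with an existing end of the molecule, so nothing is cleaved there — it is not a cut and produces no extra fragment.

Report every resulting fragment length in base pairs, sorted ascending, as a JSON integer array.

[3,4,5,6,6,6,7,7,7,8,10,10,10,11,12,13,13,13,14,19,22]

Per-enzyme occurrences:
  DwuI (GGCG, off=4): starts [12, 45, 148, 185, 199] → cuts [16, 49, 152, 189, 203]
  CdoIX (ACCTT, off=0): starts [57, 91, 120, 170] → cuts [57, 91, 120, 170]
  VbrI (TGGTCGTA, off=2): starts [18, 31, 79, 111, 125, 137] → cuts [20, 33, 81, 113, 127, 139]
  EstIII (TTCAG, off=3): starts [7, 40, 65, 71, 154] → cuts [10, 43, 68, 74, 157]

All cut coordinates (distinct, sorted): [10, 16, 20, 33, 43, 49, 57, 68, 74, 81, 91, 113, 120, 127, 139, 152, 157, 170, 189, 203]

Fragment lengths:
  [0,10): 10 bp
  [10,16): 6 bp
  [16,20): 4 bp
  [20,33): 13 bp
  [33,43): 10 bp
  [43,49): 6 bp
  [49,57): 8 bp
  [57,68): 11 bp
  [68,74): 6 bp
  [74,81): 7 bp
  [81,91): 10 bp
  [91,113): 22 bp
  [113,120): 7 bp
  [120,127): 7 bp
  [127,139): 12 bp
  [139,152): 13 bp
  [152,157): 5 bp
  [157,170): 13 bp
  [170,189): 19 bp
  [189,203): 14 bp
  [203,206): 3 bp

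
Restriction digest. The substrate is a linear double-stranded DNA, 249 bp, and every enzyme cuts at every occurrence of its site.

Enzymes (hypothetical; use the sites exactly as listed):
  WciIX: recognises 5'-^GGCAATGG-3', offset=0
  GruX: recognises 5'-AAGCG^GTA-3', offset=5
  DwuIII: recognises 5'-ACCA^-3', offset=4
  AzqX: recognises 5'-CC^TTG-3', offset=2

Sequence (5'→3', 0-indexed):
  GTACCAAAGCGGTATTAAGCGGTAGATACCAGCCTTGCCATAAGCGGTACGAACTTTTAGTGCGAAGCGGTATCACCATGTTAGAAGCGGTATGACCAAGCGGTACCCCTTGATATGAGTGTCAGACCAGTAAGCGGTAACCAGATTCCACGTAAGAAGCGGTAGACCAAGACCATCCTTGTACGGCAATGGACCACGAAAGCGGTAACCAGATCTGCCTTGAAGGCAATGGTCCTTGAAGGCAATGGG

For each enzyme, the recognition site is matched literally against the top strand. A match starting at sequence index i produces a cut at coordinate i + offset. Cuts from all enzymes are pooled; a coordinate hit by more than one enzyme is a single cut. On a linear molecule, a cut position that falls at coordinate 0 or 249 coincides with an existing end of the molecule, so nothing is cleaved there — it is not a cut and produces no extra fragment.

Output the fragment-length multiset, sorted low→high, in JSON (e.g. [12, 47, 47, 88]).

Site scan:
  WciIX GGCAATGG/0: at [184, 224, 240] ⇒ [184, 224, 240]
  GruX AAGCGGTA/5: at [6, 16, 41, 64, 84, 97, 131, 156, 199] ⇒ [11, 21, 46, 69, 89, 102, 136, 161, 204]
  DwuIII ACCA/4: at [2, 27, 74, 94, 125, 139, 165, 171, 192, 207] ⇒ [6, 31, 78, 98, 129, 143, 169, 175, 196, 211]
  AzqX CCTTG/2: at [32, 107, 176, 217, 233] ⇒ [34, 109, 178, 219, 235]

All cut coordinates (distinct, sorted): [6, 11, 21, 31, 34, 46, 69, 78, 89, 98, 102, 109, 129, 136, 143, 161, 169, 175, 178, 184, 196, 204, 211, 219, 224, 235, 240]

Fragment lengths:
  [0,6): 6 bp
  [6,11): 5 bp
  [11,21): 10 bp
  [21,31): 10 bp
  [31,34): 3 bp
  [34,46): 12 bp
  [46,69): 23 bp
  [69,78): 9 bp
  [78,89): 11 bp
  [89,98): 9 bp
  [98,102): 4 bp
  [102,109): 7 bp
  [109,129): 20 bp
  [129,136): 7 bp
  [136,143): 7 bp
  [143,161): 18 bp
  [161,169): 8 bp
  [169,175): 6 bp
  [175,178): 3 bp
  [178,184): 6 bp
  [184,196): 12 bp
  [196,204): 8 bp
  [204,211): 7 bp
  [211,219): 8 bp
  [219,224): 5 bp
  [224,235): 11 bp
  [235,240): 5 bp
  [240,249): 9 bp

[3,3,4,5,5,5,6,6,6,7,7,7,7,8,8,8,9,9,9,10,10,11,11,12,12,18,20,23]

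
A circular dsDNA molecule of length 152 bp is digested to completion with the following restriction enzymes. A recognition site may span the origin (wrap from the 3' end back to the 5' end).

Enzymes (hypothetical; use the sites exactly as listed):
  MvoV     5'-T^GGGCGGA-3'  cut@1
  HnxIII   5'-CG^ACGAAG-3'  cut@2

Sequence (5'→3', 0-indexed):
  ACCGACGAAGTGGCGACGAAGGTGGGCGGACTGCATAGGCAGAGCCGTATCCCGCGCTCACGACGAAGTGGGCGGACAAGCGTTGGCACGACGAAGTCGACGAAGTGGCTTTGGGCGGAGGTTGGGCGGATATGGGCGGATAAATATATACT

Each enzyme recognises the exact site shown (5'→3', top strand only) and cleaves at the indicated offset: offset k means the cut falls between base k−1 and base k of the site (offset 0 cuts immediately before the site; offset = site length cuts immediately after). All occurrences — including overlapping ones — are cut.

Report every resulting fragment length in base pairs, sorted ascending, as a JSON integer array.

[7,8,9,10,11,11,13,21,23,39]

Scan for sites:
  MvoV (TGGGCGGA, off=1): starts [22, 68, 111, 122, 132] → cuts [23, 69, 112, 123, 133]
  HnxIII (CGACGAAG, off=2): starts [2, 13, 60, 88, 97] → cuts [4, 15, 62, 90, 99]

All cut coordinates (distinct, sorted): [4, 15, 23, 62, 69, 90, 99, 112, 123, 133]

Fragment lengths:
  4→15: 11 bp
  15→23: 8 bp
  23→62: 39 bp
  62→69: 7 bp
  69→90: 21 bp
  90→99: 9 bp
  99→112: 13 bp
  112→123: 11 bp
  123→133: 10 bp
  133→4 (wrap): 152-133+4 = 23 bp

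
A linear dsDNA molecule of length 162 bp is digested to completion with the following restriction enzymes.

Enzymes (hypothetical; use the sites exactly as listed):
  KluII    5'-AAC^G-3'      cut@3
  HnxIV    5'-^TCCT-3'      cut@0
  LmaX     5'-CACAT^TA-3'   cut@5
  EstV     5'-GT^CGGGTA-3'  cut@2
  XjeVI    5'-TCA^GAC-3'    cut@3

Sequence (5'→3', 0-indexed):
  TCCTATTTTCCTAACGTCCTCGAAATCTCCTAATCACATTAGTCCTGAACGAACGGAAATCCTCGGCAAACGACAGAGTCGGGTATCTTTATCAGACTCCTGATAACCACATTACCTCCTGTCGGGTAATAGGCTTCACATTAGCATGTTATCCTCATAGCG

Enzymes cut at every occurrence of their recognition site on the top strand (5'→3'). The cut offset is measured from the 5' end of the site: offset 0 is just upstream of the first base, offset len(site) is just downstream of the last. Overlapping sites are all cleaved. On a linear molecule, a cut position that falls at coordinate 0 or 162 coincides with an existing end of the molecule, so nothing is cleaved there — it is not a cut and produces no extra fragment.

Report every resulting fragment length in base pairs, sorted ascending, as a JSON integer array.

[1,3,3,4,4,5,6,7,8,8,8,10,11,11,12,12,15,15,19]

Site scan:
  KluII (AACG, off=3): starts [12, 47, 51, 68] → cuts [15, 50, 54, 71]
  HnxIV (TCCT, off=0): starts [0, 8, 16, 27, 42, 59, 97, 116, 151] → cuts [8, 16, 27, 42, 59, 97, 116, 151] (position 0 is a terminus of the linear molecule — no cut)
  LmaX (CACATTA, off=5): starts [34, 107, 136] → cuts [39, 112, 141]
  EstV (GTCGGGTA, off=2): starts [77, 120] → cuts [79, 122]
  XjeVI (TCAGAC, off=3): starts [91] → cuts [94]

All cut coordinates (distinct, sorted): [8, 15, 16, 27, 39, 42, 50, 54, 59, 71, 79, 94, 97, 112, 116, 122, 141, 151]

Fragments:
  [0,8): 8 bp
  [8,15): 7 bp
  [15,16): 1 bp
  [16,27): 11 bp
  [27,39): 12 bp
  [39,42): 3 bp
  [42,50): 8 bp
  [50,54): 4 bp
  [54,59): 5 bp
  [59,71): 12 bp
  [71,79): 8 bp
  [79,94): 15 bp
  [94,97): 3 bp
  [97,112): 15 bp
  [112,116): 4 bp
  [116,122): 6 bp
  [122,141): 19 bp
  [141,151): 10 bp
  [151,162): 11 bp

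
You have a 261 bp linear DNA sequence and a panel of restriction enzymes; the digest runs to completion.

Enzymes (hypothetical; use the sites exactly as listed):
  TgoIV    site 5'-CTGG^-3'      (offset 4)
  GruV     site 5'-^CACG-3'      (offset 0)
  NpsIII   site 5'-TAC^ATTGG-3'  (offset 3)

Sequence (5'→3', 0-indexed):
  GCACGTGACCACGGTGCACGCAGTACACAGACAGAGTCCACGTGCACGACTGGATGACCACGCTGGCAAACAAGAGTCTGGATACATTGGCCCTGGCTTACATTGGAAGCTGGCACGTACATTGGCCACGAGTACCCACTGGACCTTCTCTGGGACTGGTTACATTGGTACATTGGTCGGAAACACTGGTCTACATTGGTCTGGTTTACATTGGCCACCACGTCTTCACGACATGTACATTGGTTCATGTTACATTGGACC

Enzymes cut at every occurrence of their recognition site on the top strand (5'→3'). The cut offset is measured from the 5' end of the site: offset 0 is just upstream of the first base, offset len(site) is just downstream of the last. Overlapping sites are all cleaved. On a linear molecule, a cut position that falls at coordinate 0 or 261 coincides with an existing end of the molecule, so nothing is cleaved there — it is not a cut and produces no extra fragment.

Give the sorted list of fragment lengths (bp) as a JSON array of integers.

Per-enzyme occurrences:
  TgoIV (CTGG, off=4): starts [49, 62, 77, 92, 109, 138, 149, 155, 185, 200] → cuts [53, 66, 81, 96, 113, 142, 153, 159, 189, 204]
  GruV (CACG, off=0): starts [1, 9, 16, 38, 44, 58, 113, 126, 218, 226] → cuts [1, 9, 16, 38, 44, 58, 113, 126, 218, 226]
  NpsIII (TACATTGG, off=3): starts [82, 98, 117, 160, 168, 191, 206, 235, 250] → cuts [85, 101, 120, 163, 171, 194, 209, 238, 253]

Pooled cuts: [1, 9, 16, 38, 44, 53, 58, 66, 81, 85, 96, 101, 113, 120, 126, 142, 153, 159, 163, 171, 189, 194, 204, 209, 218, 226, 238, 253]

Fragments:
  [0,1): 1 bp
  [1,9): 8 bp
  [9,16): 7 bp
  [16,38): 22 bp
  [38,44): 6 bp
  [44,53): 9 bp
  [53,58): 5 bp
  [58,66): 8 bp
  [66,81): 15 bp
  [81,85): 4 bp
  [85,96): 11 bp
  [96,101): 5 bp
  [101,113): 12 bp
  [113,120): 7 bp
  [120,126): 6 bp
  [126,142): 16 bp
  [142,153): 11 bp
  [153,159): 6 bp
  [159,163): 4 bp
  [163,171): 8 bp
  [171,189): 18 bp
  [189,194): 5 bp
  [194,204): 10 bp
  [204,209): 5 bp
  [209,218): 9 bp
  [218,226): 8 bp
  [226,238): 12 bp
  [238,253): 15 bp
  [253,261): 8 bp

[1,4,4,5,5,5,5,6,6,6,7,7,8,8,8,8,8,9,9,10,11,11,12,12,15,15,16,18,22]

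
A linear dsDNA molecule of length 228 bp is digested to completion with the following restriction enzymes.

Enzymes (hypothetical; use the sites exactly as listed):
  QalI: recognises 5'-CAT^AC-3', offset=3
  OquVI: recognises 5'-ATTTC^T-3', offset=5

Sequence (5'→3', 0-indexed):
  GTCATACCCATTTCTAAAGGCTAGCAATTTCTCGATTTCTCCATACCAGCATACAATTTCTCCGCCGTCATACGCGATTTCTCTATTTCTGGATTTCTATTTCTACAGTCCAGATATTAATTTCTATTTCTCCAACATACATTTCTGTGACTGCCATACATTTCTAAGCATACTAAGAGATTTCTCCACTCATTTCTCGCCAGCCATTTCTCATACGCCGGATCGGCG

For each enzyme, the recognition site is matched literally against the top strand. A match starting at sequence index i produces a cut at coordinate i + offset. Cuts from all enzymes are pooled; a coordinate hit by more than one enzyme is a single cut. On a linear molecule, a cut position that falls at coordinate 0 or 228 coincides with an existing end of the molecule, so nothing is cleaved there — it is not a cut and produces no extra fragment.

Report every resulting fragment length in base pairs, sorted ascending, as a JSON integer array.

Per-enzyme occurrences:
  QalI CATAC/3: at [2, 41, 49, 68, 135, 154, 168, 211] ⇒ [5, 44, 52, 71, 138, 157, 171, 214]
  OquVI ATTTCT/5: at [9, 26, 34, 55, 76, 84, 92, 98, 119, 125, 140, 159, 179, 191, 205] ⇒ [14, 31, 39, 60, 81, 89, 97, 103, 124, 130, 145, 164, 184, 196, 210]

Pooled cuts: [5, 14, 31, 39, 44, 52, 60, 71, 81, 89, 97, 103, 124, 130, 138, 145, 157, 164, 171, 184, 196, 210, 214]

Fragment lengths:
  [0,5): 5 bp
  [5,14): 9 bp
  [14,31): 17 bp
  [31,39): 8 bp
  [39,44): 5 bp
  [44,52): 8 bp
  [52,60): 8 bp
  [60,71): 11 bp
  [71,81): 10 bp
  [81,89): 8 bp
  [89,97): 8 bp
  [97,103): 6 bp
  [103,124): 21 bp
  [124,130): 6 bp
  [130,138): 8 bp
  [138,145): 7 bp
  [145,157): 12 bp
  [157,164): 7 bp
  [164,171): 7 bp
  [171,184): 13 bp
  [184,196): 12 bp
  [196,210): 14 bp
  [210,214): 4 bp
  [214,228): 14 bp

[4,5,5,6,6,7,7,7,8,8,8,8,8,8,9,10,11,12,12,13,14,14,17,21]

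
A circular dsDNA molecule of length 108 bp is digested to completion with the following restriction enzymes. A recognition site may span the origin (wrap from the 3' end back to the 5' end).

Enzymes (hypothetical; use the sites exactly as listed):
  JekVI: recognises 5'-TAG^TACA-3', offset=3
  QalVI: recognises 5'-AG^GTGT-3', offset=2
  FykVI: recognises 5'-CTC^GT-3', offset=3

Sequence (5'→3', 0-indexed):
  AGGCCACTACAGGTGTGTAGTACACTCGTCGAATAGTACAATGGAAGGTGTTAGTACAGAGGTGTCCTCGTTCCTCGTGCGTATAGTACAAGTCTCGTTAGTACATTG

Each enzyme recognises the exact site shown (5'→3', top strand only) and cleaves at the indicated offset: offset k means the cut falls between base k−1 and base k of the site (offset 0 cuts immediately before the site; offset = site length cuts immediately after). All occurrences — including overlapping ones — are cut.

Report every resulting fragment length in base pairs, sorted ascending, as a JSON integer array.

Per-enzyme occurrences:
  JekVI TAGTACA/3: at [17, 33, 51, 83, 98] ⇒ [20, 36, 54, 86, 101]
  QalVI AGGTGT/2: at [10, 45, 59] ⇒ [12, 47, 61]
  FykVI CTCGT/3: at [24, 66, 73, 93] ⇒ [27, 69, 76, 96]

All cut coordinates (distinct, sorted): [12, 20, 27, 36, 47, 54, 61, 69, 76, 86, 96, 101]

Fragments:
  12→20: 8 bp
  20→27: 7 bp
  27→36: 9 bp
  36→47: 11 bp
  47→54: 7 bp
  54→61: 7 bp
  61→69: 8 bp
  69→76: 7 bp
  76→86: 10 bp
  86→96: 10 bp
  96→101: 5 bp
  101→12 (wrap): 108-101+12 = 19 bp

[5,7,7,7,7,8,8,9,10,10,11,19]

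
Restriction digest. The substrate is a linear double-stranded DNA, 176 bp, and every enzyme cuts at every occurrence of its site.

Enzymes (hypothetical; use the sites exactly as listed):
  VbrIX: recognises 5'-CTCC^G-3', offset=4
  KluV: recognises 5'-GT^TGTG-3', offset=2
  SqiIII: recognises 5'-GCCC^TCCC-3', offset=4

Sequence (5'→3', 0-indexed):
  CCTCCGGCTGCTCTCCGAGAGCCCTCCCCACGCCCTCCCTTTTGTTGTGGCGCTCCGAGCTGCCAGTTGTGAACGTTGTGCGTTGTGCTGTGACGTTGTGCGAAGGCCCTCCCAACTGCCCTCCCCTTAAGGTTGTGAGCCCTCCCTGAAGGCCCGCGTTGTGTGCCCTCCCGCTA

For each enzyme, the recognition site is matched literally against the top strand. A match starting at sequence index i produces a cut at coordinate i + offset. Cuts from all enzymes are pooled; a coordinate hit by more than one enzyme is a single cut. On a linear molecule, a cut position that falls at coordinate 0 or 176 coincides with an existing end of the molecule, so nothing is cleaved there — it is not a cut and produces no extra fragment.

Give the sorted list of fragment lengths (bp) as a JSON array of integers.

[5,7,8,8,9,9,9,10,11,11,11,11,12,12,13,13,17]

Scan for sites:
  VbrIX (CTCCG, off=4): starts [1, 12, 52] → cuts [5, 16, 56]
  KluV (GTTGTG, off=2): starts [43, 65, 74, 81, 94, 131, 157] → cuts [45, 67, 76, 83, 96, 133, 159]
  SqiIII (GCCCTCCC, off=4): starts [20, 31, 105, 117, 138, 164] → cuts [24, 35, 109, 121, 142, 168]

Pooled cuts: [5, 16, 24, 35, 45, 56, 67, 76, 83, 96, 109, 121, 133, 142, 159, 168]

Fragments:
  [0,5): 5 bp
  [5,16): 11 bp
  [16,24): 8 bp
  [24,35): 11 bp
  [35,45): 10 bp
  [45,56): 11 bp
  [56,67): 11 bp
  [67,76): 9 bp
  [76,83): 7 bp
  [83,96): 13 bp
  [96,109): 13 bp
  [109,121): 12 bp
  [121,133): 12 bp
  [133,142): 9 bp
  [142,159): 17 bp
  [159,168): 9 bp
  [168,176): 8 bp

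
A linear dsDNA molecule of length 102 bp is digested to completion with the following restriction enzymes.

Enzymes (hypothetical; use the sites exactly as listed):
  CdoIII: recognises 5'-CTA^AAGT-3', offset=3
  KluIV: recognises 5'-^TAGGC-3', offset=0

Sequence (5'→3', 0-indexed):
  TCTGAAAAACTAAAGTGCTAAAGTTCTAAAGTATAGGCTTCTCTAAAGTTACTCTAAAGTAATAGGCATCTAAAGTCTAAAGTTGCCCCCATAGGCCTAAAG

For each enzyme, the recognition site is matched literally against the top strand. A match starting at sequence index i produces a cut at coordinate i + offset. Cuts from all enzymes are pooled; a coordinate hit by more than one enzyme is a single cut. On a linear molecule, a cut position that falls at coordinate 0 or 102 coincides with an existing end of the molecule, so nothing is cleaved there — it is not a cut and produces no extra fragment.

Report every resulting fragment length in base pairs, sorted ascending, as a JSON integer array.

Scan for sites:
  CdoIII (CTAAAGT, off=3): starts [9, 17, 25, 42, 53, 69, 76] → cuts [12, 20, 28, 45, 56, 72, 79]
  KluIV (TAGGC, off=0): starts [33, 62, 91] → cuts [33, 62, 91]

Pooled cuts: [12, 20, 28, 33, 45, 56, 62, 72, 79, 91]

Fragments:
  [0,12): 12 bp
  [12,20): 8 bp
  [20,28): 8 bp
  [28,33): 5 bp
  [33,45): 12 bp
  [45,56): 11 bp
  [56,62): 6 bp
  [62,72): 10 bp
  [72,79): 7 bp
  [79,91): 12 bp
  [91,102): 11 bp

[5,6,7,8,8,10,11,11,12,12,12]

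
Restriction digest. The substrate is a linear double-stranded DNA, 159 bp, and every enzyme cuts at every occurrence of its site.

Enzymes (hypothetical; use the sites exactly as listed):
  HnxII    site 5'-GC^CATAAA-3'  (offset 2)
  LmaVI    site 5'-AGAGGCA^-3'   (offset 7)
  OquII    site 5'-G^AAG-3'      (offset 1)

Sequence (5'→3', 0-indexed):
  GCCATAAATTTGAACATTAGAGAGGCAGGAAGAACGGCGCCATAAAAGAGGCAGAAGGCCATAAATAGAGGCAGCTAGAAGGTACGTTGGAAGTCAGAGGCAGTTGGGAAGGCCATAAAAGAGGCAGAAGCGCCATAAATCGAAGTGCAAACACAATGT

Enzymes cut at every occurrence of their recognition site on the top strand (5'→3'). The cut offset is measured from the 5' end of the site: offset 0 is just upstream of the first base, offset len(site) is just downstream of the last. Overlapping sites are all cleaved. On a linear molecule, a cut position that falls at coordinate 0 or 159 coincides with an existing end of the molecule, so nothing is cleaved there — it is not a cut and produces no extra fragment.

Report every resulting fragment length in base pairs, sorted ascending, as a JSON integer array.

Site scan:
  HnxII GCCATAAA/2: at [0, 38, 57, 111, 131] ⇒ [2, 40, 59, 113, 133]
  LmaVI AGAGGCA/7: at [20, 46, 66, 95, 119] ⇒ [27, 53, 73, 102, 126]
  OquII GAAG/1: at [28, 53, 77, 89, 107, 126, 141] ⇒ [29, 54, 78, 90, 108, 127, 142]

All cut coordinates (distinct, sorted): [2, 27, 29, 40, 53, 54, 59, 73, 78, 90, 102, 108, 113, 126, 127, 133, 142]

Fragments:
  [0,2): 2 bp
  [2,27): 25 bp
  [27,29): 2 bp
  [29,40): 11 bp
  [40,53): 13 bp
  [53,54): 1 bp
  [54,59): 5 bp
  [59,73): 14 bp
  [73,78): 5 bp
  [78,90): 12 bp
  [90,102): 12 bp
  [102,108): 6 bp
  [108,113): 5 bp
  [113,126): 13 bp
  [126,127): 1 bp
  [127,133): 6 bp
  [133,142): 9 bp
  [142,159): 17 bp

[1,1,2,2,5,5,5,6,6,9,11,12,12,13,13,14,17,25]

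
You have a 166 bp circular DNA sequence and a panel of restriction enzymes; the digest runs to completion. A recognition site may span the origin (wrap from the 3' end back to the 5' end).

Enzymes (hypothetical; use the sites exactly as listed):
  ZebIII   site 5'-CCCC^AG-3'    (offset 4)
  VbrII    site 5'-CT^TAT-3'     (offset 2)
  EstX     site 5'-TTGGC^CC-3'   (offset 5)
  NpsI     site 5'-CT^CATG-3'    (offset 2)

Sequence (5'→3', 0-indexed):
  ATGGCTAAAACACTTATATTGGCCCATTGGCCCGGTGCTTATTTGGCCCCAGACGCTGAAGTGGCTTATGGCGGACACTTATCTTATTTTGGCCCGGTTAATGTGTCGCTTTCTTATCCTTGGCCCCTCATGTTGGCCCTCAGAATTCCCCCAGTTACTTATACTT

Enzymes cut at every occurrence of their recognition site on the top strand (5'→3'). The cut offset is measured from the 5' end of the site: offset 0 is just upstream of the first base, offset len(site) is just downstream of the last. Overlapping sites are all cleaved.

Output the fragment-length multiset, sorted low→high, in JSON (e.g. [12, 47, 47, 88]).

[3,4,5,6,7,8,8,8,9,9,9,10,13,15,15,16,21]

Site scan:
  ZebIII (CCCCAG, off=4): starts [46, 148] → cuts [50, 152]
  VbrII (CTTAT, off=2): starts [12, 37, 64, 77, 82, 112, 157, 163] → cuts [14, 39, 66, 79, 84, 114, 159, 165]
  EstX (TTGGCCC, off=5): starts [18, 26, 42, 88, 119, 132] → cuts [23, 31, 47, 93, 124, 137]
  NpsI (CTCATG, off=2): starts [126] → cuts [128]

All cut coordinates (distinct, sorted): [14, 23, 31, 39, 47, 50, 66, 79, 84, 93, 114, 124, 128, 137, 152, 159, 165]

Fragments:
  14→23: 9 bp
  23→31: 8 bp
  31→39: 8 bp
  39→47: 8 bp
  47→50: 3 bp
  50→66: 16 bp
  66→79: 13 bp
  79→84: 5 bp
  84→93: 9 bp
  93→114: 21 bp
  114→124: 10 bp
  124→128: 4 bp
  128→137: 9 bp
  137→152: 15 bp
  152→159: 7 bp
  159→165: 6 bp
  165→14 (wrap): 166-165+14 = 15 bp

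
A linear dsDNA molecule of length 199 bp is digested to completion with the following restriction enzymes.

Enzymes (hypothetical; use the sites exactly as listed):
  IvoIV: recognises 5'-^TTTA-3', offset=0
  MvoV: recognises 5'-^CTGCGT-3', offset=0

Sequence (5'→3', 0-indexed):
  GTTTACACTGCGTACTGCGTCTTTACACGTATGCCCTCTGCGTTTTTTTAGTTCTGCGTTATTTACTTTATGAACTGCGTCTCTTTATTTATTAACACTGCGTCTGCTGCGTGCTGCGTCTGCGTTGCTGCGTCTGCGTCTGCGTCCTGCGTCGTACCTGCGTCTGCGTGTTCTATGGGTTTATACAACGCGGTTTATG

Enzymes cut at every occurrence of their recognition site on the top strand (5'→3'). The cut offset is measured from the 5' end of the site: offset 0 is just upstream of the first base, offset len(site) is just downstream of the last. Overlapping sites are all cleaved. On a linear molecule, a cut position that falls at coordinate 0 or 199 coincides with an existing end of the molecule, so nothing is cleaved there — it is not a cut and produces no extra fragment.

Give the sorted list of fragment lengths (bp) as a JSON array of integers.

[1,4,5,6,6,6,6,6,6,7,7,7,7,7,8,8,8,9,9,9,10,11,14,16,16]

Site scan:
  IvoIV (TTTA, off=0): starts [1, 21, 46, 61, 66, 83, 87, 179, 193] → cuts [1, 21, 46, 61, 66, 83, 87, 179, 193]
  MvoV (CTGCGT, off=0): starts [7, 14, 37, 53, 74, 97, 106, 113, 119, 127, 133, 139, 146, 157, 163] → cuts [7, 14, 37, 53, 74, 97, 106, 113, 119, 127, 133, 139, 146, 157, 163]

All cut coordinates (distinct, sorted): [1, 7, 14, 21, 37, 46, 53, 61, 66, 74, 83, 87, 97, 106, 113, 119, 127, 133, 139, 146, 157, 163, 179, 193]

Fragments:
  [0,1): 1 bp
  [1,7): 6 bp
  [7,14): 7 bp
  [14,21): 7 bp
  [21,37): 16 bp
  [37,46): 9 bp
  [46,53): 7 bp
  [53,61): 8 bp
  [61,66): 5 bp
  [66,74): 8 bp
  [74,83): 9 bp
  [83,87): 4 bp
  [87,97): 10 bp
  [97,106): 9 bp
  [106,113): 7 bp
  [113,119): 6 bp
  [119,127): 8 bp
  [127,133): 6 bp
  [133,139): 6 bp
  [139,146): 7 bp
  [146,157): 11 bp
  [157,163): 6 bp
  [163,179): 16 bp
  [179,193): 14 bp
  [193,199): 6 bp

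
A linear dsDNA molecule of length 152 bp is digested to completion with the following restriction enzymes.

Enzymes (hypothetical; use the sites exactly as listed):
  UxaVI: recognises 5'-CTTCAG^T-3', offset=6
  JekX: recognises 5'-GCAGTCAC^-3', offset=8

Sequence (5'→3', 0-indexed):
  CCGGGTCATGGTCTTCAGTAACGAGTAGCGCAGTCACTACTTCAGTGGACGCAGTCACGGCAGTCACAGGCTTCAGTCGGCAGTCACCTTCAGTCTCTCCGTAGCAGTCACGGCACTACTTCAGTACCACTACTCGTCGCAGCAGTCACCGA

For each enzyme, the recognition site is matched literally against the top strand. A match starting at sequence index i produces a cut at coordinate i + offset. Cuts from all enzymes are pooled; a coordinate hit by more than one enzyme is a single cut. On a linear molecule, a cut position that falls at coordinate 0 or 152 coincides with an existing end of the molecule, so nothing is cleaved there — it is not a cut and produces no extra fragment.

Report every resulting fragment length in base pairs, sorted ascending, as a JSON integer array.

[3,6,8,9,9,11,13,13,18,18,19,25]

Scan for sites:
  UxaVI (CTTCAGT, off=6): starts [12, 39, 70, 87, 118] → cuts [18, 45, 76, 93, 124]
  JekX (GCAGTCAC, off=8): starts [29, 50, 59, 79, 103, 141] → cuts [37, 58, 67, 87, 111, 149]

Pooled cuts: [18, 37, 45, 58, 67, 76, 87, 93, 111, 124, 149]

Fragment lengths:
  [0,18): 18 bp
  [18,37): 19 bp
  [37,45): 8 bp
  [45,58): 13 bp
  [58,67): 9 bp
  [67,76): 9 bp
  [76,87): 11 bp
  [87,93): 6 bp
  [93,111): 18 bp
  [111,124): 13 bp
  [124,149): 25 bp
  [149,152): 3 bp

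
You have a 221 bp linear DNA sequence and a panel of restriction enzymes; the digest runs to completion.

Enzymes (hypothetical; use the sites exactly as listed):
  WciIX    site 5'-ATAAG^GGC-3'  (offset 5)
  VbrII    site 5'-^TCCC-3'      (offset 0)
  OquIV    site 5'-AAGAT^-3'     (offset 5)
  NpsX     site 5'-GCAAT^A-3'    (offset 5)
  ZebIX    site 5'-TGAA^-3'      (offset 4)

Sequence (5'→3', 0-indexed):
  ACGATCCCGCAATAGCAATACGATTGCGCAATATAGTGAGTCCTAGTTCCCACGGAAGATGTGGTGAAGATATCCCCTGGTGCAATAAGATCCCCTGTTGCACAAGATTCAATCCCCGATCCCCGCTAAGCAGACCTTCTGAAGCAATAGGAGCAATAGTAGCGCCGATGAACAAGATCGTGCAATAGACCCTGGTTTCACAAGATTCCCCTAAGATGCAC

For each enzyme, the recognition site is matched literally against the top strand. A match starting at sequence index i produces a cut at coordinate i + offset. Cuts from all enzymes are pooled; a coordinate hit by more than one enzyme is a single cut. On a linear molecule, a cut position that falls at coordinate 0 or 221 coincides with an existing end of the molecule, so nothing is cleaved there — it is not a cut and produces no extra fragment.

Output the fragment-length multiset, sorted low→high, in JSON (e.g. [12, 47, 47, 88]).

[1,1,3,4,4,4,4,5,6,6,7,8,8,9,9,11,13,13,14,15,15,17,20,24]

Scan for sites:
  WciIX (ATAAGGGC, off=5): no sites
  VbrII TCCC/0: at [4, 47, 72, 90, 112, 119, 206] ⇒ [4, 47, 72, 90, 112, 119, 206]
  OquIV AAGAT/5: at [55, 66, 86, 103, 173, 201, 212] ⇒ [60, 71, 91, 108, 178, 206, 217]
  NpsX GCAATA/5: at [8, 14, 27, 81, 143, 152, 181] ⇒ [13, 19, 32, 86, 148, 157, 186]
  ZebIX TGAA/4: at [64, 139, 168] ⇒ [68, 143, 172]

Pooled cuts: [4, 13, 19, 32, 47, 60, 68, 71, 72, 86, 90, 91, 108, 112, 119, 143, 148, 157, 172, 178, 186, 206, 217]

Fragment lengths:
  [0,4): 4 bp
  [4,13): 9 bp
  [13,19): 6 bp
  [19,32): 13 bp
  [32,47): 15 bp
  [47,60): 13 bp
  [60,68): 8 bp
  [68,71): 3 bp
  [71,72): 1 bp
  [72,86): 14 bp
  [86,90): 4 bp
  [90,91): 1 bp
  [91,108): 17 bp
  [108,112): 4 bp
  [112,119): 7 bp
  [119,143): 24 bp
  [143,148): 5 bp
  [148,157): 9 bp
  [157,172): 15 bp
  [172,178): 6 bp
  [178,186): 8 bp
  [186,206): 20 bp
  [206,217): 11 bp
  [217,221): 4 bp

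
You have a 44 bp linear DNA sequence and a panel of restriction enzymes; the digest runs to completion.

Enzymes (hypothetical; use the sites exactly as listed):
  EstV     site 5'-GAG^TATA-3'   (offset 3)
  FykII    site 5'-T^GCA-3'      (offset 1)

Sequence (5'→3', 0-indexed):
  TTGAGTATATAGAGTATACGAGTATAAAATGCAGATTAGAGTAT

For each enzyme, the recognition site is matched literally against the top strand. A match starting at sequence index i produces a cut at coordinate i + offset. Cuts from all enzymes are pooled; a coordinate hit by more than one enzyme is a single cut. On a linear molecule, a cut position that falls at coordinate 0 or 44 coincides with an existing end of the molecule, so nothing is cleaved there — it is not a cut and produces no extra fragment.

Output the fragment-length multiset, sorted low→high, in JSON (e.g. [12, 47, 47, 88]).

Site scan:
  EstV GAGTATA/3: at [2, 11, 19] ⇒ [5, 14, 22]
  FykII TGCA/1: at [29] ⇒ [30]

Pooled cuts: [5, 14, 22, 30]

Fragments:
  [0,5): 5 bp
  [5,14): 9 bp
  [14,22): 8 bp
  [22,30): 8 bp
  [30,44): 14 bp

[5,8,8,9,14]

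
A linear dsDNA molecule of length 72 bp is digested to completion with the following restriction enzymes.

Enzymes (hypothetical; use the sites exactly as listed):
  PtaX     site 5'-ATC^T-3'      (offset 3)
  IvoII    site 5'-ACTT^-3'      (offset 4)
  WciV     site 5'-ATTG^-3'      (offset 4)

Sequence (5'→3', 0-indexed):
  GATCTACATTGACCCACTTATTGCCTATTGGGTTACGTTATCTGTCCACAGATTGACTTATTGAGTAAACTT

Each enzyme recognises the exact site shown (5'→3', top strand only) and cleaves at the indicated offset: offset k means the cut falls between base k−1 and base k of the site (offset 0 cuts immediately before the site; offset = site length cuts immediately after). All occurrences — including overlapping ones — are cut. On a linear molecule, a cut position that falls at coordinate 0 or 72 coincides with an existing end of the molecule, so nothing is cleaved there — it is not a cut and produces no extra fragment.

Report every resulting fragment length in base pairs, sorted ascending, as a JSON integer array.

[4,4,4,4,7,7,8,9,12,13]

Scan for sites:
  PtaX (ATCT, off=3): starts [1, 39] → cuts [4, 42]
  IvoII (ACTT, off=4): starts [15, 55, 68] → cuts [19, 59] (position 72 is a terminus of the linear molecule — no cut)
  WciV (ATTG, off=4): starts [7, 19, 26, 51, 59] → cuts [11, 23, 30, 55, 63]

All cut coordinates (distinct, sorted): [4, 11, 19, 23, 30, 42, 55, 59, 63]

Fragment lengths:
  [0,4): 4 bp
  [4,11): 7 bp
  [11,19): 8 bp
  [19,23): 4 bp
  [23,30): 7 bp
  [30,42): 12 bp
  [42,55): 13 bp
  [55,59): 4 bp
  [59,63): 4 bp
  [63,72): 9 bp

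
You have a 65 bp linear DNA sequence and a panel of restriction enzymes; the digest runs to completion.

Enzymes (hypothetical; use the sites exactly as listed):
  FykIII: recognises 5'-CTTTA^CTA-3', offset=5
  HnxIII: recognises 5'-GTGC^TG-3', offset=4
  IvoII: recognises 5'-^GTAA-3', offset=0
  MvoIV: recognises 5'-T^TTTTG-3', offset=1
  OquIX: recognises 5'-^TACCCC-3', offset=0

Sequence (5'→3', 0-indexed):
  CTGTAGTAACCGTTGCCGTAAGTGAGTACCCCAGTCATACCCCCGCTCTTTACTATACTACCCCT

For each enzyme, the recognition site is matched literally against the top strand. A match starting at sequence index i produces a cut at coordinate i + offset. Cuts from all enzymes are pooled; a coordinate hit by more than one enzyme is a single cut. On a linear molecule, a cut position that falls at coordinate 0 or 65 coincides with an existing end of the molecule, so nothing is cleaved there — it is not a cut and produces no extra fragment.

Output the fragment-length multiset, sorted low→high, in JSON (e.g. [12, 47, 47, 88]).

Site scan:
  FykIII (CTTTACTA, off=5): starts [47] → cuts [52]
  HnxIII (GTGCTG, off=4): no sites
  IvoII (GTAA, off=0): starts [5, 17] → cuts [5, 17]
  MvoIV (TTTTTG, off=1): no sites
  OquIX (TACCCC, off=0): starts [26, 37, 58] → cuts [26, 37, 58]

Pooled cuts: [5, 17, 26, 37, 52, 58]

Fragment lengths:
  [0,5): 5 bp
  [5,17): 12 bp
  [17,26): 9 bp
  [26,37): 11 bp
  [37,52): 15 bp
  [52,58): 6 bp
  [58,65): 7 bp

[5,6,7,9,11,12,15]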